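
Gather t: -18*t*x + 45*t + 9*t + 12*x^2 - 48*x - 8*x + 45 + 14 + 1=t*(54 - 18*x) + 12*x^2 - 56*x + 60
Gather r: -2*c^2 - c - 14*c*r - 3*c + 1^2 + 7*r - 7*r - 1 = -2*c^2 - 14*c*r - 4*c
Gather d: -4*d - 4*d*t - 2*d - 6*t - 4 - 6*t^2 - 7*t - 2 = d*(-4*t - 6) - 6*t^2 - 13*t - 6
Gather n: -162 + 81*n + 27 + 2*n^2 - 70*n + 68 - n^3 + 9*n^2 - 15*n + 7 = -n^3 + 11*n^2 - 4*n - 60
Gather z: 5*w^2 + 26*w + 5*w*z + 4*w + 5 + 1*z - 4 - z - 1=5*w^2 + 5*w*z + 30*w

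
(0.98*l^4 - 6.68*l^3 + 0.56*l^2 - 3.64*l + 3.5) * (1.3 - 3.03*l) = -2.9694*l^5 + 21.5144*l^4 - 10.3808*l^3 + 11.7572*l^2 - 15.337*l + 4.55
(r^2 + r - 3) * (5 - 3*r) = -3*r^3 + 2*r^2 + 14*r - 15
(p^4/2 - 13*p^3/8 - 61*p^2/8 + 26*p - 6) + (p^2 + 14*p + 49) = p^4/2 - 13*p^3/8 - 53*p^2/8 + 40*p + 43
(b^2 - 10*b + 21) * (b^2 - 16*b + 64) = b^4 - 26*b^3 + 245*b^2 - 976*b + 1344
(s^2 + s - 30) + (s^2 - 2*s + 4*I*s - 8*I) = 2*s^2 - s + 4*I*s - 30 - 8*I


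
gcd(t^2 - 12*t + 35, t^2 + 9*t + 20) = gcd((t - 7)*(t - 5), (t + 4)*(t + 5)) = 1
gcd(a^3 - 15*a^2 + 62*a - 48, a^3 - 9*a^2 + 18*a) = a - 6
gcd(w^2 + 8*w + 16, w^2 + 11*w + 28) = w + 4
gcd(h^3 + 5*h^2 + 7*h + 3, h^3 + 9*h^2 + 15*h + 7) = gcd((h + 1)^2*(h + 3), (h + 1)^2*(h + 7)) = h^2 + 2*h + 1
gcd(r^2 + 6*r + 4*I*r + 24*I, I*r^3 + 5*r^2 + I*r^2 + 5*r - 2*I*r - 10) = 1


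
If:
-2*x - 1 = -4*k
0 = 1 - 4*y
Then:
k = x/2 + 1/4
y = 1/4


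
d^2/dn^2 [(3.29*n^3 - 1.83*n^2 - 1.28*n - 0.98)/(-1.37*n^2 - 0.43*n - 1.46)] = (14.593432*n^3 - 23.318796*n^2 - 53.975412*n + 2.6365)/(2.571353*n^6 + 2.421201*n^5 + 8.980761*n^4 + 5.240023*n^3 + 9.570738*n^2 + 2.749764*n + 3.112136)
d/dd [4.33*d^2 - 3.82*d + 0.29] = 8.66*d - 3.82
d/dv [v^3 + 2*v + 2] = 3*v^2 + 2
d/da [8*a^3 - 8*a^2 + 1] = 8*a*(3*a - 2)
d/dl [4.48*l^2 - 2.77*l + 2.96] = 8.96*l - 2.77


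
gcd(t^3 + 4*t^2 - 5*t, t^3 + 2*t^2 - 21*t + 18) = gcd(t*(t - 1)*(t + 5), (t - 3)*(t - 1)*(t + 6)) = t - 1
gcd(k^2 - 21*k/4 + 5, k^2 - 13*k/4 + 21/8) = 1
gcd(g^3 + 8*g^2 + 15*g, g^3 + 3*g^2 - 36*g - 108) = g + 3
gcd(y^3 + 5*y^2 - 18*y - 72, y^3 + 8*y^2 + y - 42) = y + 3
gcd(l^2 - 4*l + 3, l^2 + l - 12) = l - 3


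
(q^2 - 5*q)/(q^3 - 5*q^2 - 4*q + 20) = q/(q^2 - 4)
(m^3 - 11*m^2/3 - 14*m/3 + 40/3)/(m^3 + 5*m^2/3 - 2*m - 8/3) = (3*m^2 - 17*m + 20)/(3*m^2 - m - 4)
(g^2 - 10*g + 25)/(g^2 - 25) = (g - 5)/(g + 5)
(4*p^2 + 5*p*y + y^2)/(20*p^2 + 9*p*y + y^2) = (p + y)/(5*p + y)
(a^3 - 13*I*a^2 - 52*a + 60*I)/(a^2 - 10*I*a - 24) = (a^2 - 7*I*a - 10)/(a - 4*I)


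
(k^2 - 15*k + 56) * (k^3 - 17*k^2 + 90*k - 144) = k^5 - 32*k^4 + 401*k^3 - 2446*k^2 + 7200*k - 8064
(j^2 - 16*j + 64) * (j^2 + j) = j^4 - 15*j^3 + 48*j^2 + 64*j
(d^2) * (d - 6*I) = d^3 - 6*I*d^2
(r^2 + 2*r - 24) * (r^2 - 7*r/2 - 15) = r^4 - 3*r^3/2 - 46*r^2 + 54*r + 360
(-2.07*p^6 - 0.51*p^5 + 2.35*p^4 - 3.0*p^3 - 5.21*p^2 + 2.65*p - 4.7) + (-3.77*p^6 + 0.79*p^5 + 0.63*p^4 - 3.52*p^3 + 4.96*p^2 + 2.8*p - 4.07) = -5.84*p^6 + 0.28*p^5 + 2.98*p^4 - 6.52*p^3 - 0.25*p^2 + 5.45*p - 8.77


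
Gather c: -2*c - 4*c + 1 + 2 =3 - 6*c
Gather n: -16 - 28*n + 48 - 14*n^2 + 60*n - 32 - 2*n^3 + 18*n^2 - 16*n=-2*n^3 + 4*n^2 + 16*n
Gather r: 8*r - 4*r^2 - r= -4*r^2 + 7*r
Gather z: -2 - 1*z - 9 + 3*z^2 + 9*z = 3*z^2 + 8*z - 11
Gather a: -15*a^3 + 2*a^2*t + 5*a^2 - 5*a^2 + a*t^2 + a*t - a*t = -15*a^3 + 2*a^2*t + a*t^2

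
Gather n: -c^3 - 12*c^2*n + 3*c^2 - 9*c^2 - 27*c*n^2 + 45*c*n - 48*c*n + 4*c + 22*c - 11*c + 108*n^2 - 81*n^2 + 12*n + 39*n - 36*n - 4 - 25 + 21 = -c^3 - 6*c^2 + 15*c + n^2*(27 - 27*c) + n*(-12*c^2 - 3*c + 15) - 8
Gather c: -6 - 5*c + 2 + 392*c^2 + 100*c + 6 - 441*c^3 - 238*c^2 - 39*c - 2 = -441*c^3 + 154*c^2 + 56*c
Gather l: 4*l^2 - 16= 4*l^2 - 16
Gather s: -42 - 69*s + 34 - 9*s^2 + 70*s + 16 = -9*s^2 + s + 8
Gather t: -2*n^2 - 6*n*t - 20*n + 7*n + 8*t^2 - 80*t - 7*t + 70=-2*n^2 - 13*n + 8*t^2 + t*(-6*n - 87) + 70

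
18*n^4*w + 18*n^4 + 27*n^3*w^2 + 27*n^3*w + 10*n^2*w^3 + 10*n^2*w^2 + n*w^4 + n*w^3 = (n + w)*(3*n + w)*(6*n + w)*(n*w + n)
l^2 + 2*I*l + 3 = (l - I)*(l + 3*I)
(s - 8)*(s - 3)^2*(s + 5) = s^4 - 9*s^3 - 13*s^2 + 213*s - 360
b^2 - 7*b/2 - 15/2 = (b - 5)*(b + 3/2)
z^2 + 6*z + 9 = (z + 3)^2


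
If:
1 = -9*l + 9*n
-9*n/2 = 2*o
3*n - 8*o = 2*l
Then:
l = -7/57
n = -2/171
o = 1/38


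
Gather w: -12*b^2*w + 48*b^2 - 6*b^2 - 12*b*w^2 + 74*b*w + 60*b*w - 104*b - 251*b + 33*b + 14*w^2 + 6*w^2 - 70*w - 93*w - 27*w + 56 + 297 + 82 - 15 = 42*b^2 - 322*b + w^2*(20 - 12*b) + w*(-12*b^2 + 134*b - 190) + 420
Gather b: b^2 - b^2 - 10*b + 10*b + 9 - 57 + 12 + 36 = 0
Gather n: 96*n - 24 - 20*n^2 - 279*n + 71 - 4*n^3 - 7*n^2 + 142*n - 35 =-4*n^3 - 27*n^2 - 41*n + 12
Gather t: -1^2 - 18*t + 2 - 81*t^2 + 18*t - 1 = -81*t^2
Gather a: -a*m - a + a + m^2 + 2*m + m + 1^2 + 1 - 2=-a*m + m^2 + 3*m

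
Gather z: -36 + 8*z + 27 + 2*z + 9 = 10*z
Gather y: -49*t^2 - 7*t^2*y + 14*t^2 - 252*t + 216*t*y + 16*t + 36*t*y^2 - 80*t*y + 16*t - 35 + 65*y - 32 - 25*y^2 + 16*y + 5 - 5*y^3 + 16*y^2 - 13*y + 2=-35*t^2 - 220*t - 5*y^3 + y^2*(36*t - 9) + y*(-7*t^2 + 136*t + 68) - 60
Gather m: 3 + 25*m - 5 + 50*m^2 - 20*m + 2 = 50*m^2 + 5*m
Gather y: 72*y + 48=72*y + 48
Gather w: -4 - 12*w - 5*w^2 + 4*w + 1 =-5*w^2 - 8*w - 3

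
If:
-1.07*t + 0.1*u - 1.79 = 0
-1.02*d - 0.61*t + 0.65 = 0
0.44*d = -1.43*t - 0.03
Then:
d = 0.80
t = -0.27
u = 15.05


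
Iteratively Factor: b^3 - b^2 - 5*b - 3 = (b + 1)*(b^2 - 2*b - 3) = (b + 1)^2*(b - 3)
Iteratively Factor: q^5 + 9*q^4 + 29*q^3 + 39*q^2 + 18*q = (q + 2)*(q^4 + 7*q^3 + 15*q^2 + 9*q) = (q + 2)*(q + 3)*(q^3 + 4*q^2 + 3*q) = (q + 1)*(q + 2)*(q + 3)*(q^2 + 3*q) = q*(q + 1)*(q + 2)*(q + 3)*(q + 3)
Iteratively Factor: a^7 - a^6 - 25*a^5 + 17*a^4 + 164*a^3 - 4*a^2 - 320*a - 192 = (a + 1)*(a^6 - 2*a^5 - 23*a^4 + 40*a^3 + 124*a^2 - 128*a - 192) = (a + 1)^2*(a^5 - 3*a^4 - 20*a^3 + 60*a^2 + 64*a - 192) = (a + 1)^2*(a + 4)*(a^4 - 7*a^3 + 8*a^2 + 28*a - 48) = (a - 2)*(a + 1)^2*(a + 4)*(a^3 - 5*a^2 - 2*a + 24) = (a - 3)*(a - 2)*(a + 1)^2*(a + 4)*(a^2 - 2*a - 8) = (a - 4)*(a - 3)*(a - 2)*(a + 1)^2*(a + 4)*(a + 2)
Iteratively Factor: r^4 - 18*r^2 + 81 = (r - 3)*(r^3 + 3*r^2 - 9*r - 27) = (r - 3)*(r + 3)*(r^2 - 9) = (r - 3)*(r + 3)^2*(r - 3)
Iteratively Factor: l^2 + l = (l + 1)*(l)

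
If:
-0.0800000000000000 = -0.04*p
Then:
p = 2.00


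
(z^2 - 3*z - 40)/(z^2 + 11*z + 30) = (z - 8)/(z + 6)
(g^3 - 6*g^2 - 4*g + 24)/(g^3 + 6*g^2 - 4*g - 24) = (g - 6)/(g + 6)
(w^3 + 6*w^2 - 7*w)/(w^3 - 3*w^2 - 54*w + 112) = w*(w - 1)/(w^2 - 10*w + 16)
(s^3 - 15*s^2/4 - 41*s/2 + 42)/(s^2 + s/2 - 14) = (4*s^2 - 31*s + 42)/(2*(2*s - 7))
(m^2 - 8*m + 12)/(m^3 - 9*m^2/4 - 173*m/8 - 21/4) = 8*(m - 2)/(8*m^2 + 30*m + 7)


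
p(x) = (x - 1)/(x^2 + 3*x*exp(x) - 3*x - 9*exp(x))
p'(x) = (x - 1)*(-3*x*exp(x) - 2*x + 6*exp(x) + 3)/(x^2 + 3*x*exp(x) - 3*x - 9*exp(x))^2 + 1/(x^2 + 3*x*exp(x) - 3*x - 9*exp(x)) = (x^2 + 3*x*exp(x) - 3*x - (x - 1)*(3*x*exp(x) + 2*x - 6*exp(x) - 3) - 9*exp(x))/(x^2 + 3*x*exp(x) - 3*x - 9*exp(x))^2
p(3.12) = 0.25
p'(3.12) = -2.20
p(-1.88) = -0.41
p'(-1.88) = -0.37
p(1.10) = -0.01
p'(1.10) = -0.05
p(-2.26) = -0.32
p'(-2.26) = -0.18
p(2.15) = -0.05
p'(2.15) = -0.05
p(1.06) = -0.00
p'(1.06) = -0.05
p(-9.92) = -0.09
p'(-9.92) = -0.01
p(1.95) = -0.04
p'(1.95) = -0.04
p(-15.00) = -0.06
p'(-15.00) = 0.00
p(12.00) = 0.00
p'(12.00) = 0.00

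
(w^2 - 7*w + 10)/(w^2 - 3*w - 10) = (w - 2)/(w + 2)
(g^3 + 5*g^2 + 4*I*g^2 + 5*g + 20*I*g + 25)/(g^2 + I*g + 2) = (g^2 + 5*g*(1 + I) + 25*I)/(g + 2*I)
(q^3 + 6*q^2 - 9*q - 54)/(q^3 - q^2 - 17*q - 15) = (q^2 + 3*q - 18)/(q^2 - 4*q - 5)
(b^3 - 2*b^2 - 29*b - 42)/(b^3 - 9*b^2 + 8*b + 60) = (b^2 - 4*b - 21)/(b^2 - 11*b + 30)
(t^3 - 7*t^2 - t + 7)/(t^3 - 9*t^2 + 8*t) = (t^2 - 6*t - 7)/(t*(t - 8))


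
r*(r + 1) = r^2 + r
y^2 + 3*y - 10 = (y - 2)*(y + 5)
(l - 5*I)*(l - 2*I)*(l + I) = l^3 - 6*I*l^2 - 3*l - 10*I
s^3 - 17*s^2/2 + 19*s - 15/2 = (s - 5)*(s - 3)*(s - 1/2)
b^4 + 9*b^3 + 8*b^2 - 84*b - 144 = (b - 3)*(b + 2)*(b + 4)*(b + 6)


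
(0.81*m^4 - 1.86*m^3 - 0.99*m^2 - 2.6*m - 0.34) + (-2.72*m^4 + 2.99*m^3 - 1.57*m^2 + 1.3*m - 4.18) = -1.91*m^4 + 1.13*m^3 - 2.56*m^2 - 1.3*m - 4.52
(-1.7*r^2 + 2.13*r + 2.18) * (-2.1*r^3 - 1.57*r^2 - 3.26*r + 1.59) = 3.57*r^5 - 1.804*r^4 - 2.3801*r^3 - 13.0694*r^2 - 3.7201*r + 3.4662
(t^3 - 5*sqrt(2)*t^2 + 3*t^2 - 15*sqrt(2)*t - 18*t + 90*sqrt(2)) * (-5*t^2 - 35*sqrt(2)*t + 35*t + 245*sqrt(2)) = -5*t^5 - 10*sqrt(2)*t^4 + 20*t^4 + 40*sqrt(2)*t^3 + 545*t^3 - 2030*t^2 + 390*sqrt(2)*t^2 - 13650*t - 1260*sqrt(2)*t + 44100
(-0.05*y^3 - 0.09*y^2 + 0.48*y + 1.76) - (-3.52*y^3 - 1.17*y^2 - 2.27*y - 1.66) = 3.47*y^3 + 1.08*y^2 + 2.75*y + 3.42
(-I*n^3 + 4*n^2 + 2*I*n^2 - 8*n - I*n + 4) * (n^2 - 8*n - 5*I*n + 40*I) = -I*n^5 - n^4 + 10*I*n^4 + 10*n^3 - 37*I*n^3 - 17*n^2 + 208*I*n^2 + 8*n - 340*I*n + 160*I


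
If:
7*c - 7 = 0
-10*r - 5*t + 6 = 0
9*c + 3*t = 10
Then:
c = 1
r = 13/30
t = 1/3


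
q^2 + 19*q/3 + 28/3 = (q + 7/3)*(q + 4)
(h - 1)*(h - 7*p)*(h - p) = h^3 - 8*h^2*p - h^2 + 7*h*p^2 + 8*h*p - 7*p^2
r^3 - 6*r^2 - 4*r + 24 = (r - 6)*(r - 2)*(r + 2)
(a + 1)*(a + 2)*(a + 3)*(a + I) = a^4 + 6*a^3 + I*a^3 + 11*a^2 + 6*I*a^2 + 6*a + 11*I*a + 6*I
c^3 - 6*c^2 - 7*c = c*(c - 7)*(c + 1)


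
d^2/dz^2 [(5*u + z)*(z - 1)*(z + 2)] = 10*u + 6*z + 2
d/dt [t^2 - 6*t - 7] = 2*t - 6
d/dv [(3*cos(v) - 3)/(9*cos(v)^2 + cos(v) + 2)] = 3*(-9*sin(v)^2 - 18*cos(v) + 6)*sin(v)/(9*cos(v)^2 + cos(v) + 2)^2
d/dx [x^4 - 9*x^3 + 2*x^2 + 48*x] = 4*x^3 - 27*x^2 + 4*x + 48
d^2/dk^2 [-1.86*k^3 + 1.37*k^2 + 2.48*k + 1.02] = 2.74 - 11.16*k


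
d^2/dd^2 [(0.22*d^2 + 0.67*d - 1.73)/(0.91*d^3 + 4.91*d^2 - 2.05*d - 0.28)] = (0.364364*d^6 + 3.328962*d^5 + 3.23286599999999*d^4 - 83.65878*d^3 - 227.01486*d^2 + 107.361762*d - 20.032122)/(0.753571*d^9 + 12.197913*d^8 + 60.722298*d^7 + 62.717537*d^6 - 144.298398*d^5 + 44.786061*d^4 + 8.508947*d^3 - 2.375268*d^2 - 0.48216*d - 0.021952)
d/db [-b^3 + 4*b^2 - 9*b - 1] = -3*b^2 + 8*b - 9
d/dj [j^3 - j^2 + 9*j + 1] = 3*j^2 - 2*j + 9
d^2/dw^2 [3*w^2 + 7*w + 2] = 6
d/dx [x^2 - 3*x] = 2*x - 3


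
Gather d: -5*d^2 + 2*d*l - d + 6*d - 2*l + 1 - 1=-5*d^2 + d*(2*l + 5) - 2*l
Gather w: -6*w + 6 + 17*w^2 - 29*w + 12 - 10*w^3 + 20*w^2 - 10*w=-10*w^3 + 37*w^2 - 45*w + 18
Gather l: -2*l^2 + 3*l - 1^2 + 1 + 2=-2*l^2 + 3*l + 2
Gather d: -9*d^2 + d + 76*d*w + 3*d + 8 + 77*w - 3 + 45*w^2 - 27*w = -9*d^2 + d*(76*w + 4) + 45*w^2 + 50*w + 5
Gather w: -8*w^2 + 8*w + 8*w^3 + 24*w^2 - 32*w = 8*w^3 + 16*w^2 - 24*w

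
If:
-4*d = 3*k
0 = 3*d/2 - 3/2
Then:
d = 1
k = -4/3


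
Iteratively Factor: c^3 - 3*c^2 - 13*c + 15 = (c + 3)*(c^2 - 6*c + 5) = (c - 5)*(c + 3)*(c - 1)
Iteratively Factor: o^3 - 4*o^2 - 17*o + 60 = (o + 4)*(o^2 - 8*o + 15) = (o - 5)*(o + 4)*(o - 3)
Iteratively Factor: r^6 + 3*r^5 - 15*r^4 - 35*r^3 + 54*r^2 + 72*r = (r + 3)*(r^5 - 15*r^3 + 10*r^2 + 24*r) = (r - 2)*(r + 3)*(r^4 + 2*r^3 - 11*r^2 - 12*r) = r*(r - 2)*(r + 3)*(r^3 + 2*r^2 - 11*r - 12) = r*(r - 2)*(r + 1)*(r + 3)*(r^2 + r - 12) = r*(r - 3)*(r - 2)*(r + 1)*(r + 3)*(r + 4)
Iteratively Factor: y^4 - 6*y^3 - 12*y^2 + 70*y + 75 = (y - 5)*(y^3 - y^2 - 17*y - 15) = (y - 5)*(y + 1)*(y^2 - 2*y - 15) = (y - 5)*(y + 1)*(y + 3)*(y - 5)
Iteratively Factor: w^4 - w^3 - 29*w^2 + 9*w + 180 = (w + 4)*(w^3 - 5*w^2 - 9*w + 45) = (w + 3)*(w + 4)*(w^2 - 8*w + 15) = (w - 5)*(w + 3)*(w + 4)*(w - 3)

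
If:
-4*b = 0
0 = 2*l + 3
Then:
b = 0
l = -3/2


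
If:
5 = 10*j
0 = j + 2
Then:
No Solution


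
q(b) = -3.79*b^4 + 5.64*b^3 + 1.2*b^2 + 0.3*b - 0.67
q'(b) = -15.16*b^3 + 16.92*b^2 + 2.4*b + 0.3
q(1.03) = 2.81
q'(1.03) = 4.16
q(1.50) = 2.33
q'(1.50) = -9.20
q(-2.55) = -247.40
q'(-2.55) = 355.58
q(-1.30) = -22.25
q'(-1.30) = 59.08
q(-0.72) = -3.39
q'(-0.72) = 13.00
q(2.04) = -12.82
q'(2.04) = -53.09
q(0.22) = -0.49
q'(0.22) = 1.49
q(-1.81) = -71.40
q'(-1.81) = 141.28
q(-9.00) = -28883.92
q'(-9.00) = 12400.86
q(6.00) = -3649.27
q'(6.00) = -2650.74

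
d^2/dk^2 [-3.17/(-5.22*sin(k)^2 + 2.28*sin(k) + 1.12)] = (345.509712*sin(k)^4 - 113.184216*sin(k)^3 - 427.653288*sin(k)^2 + 218.27352*sin(k) - 70.024032)/(-5.22*sin(k)^2 + 2.28*sin(k) + 1.12)^3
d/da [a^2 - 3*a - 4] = 2*a - 3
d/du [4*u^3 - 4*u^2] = 4*u*(3*u - 2)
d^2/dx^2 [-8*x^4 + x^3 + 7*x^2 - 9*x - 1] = -96*x^2 + 6*x + 14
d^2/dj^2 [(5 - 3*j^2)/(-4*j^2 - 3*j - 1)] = 4*(-18*j^3 - 138*j^2 - 90*j - 11)/(64*j^6 + 144*j^5 + 156*j^4 + 99*j^3 + 39*j^2 + 9*j + 1)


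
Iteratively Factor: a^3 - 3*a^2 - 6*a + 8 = (a + 2)*(a^2 - 5*a + 4) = (a - 1)*(a + 2)*(a - 4)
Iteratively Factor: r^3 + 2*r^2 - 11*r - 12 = (r - 3)*(r^2 + 5*r + 4) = (r - 3)*(r + 1)*(r + 4)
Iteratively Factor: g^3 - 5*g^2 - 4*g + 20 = (g - 2)*(g^2 - 3*g - 10) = (g - 5)*(g - 2)*(g + 2)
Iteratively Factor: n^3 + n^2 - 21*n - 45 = (n + 3)*(n^2 - 2*n - 15) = (n + 3)^2*(n - 5)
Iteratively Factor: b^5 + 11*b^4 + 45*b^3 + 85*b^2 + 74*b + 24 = (b + 4)*(b^4 + 7*b^3 + 17*b^2 + 17*b + 6) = (b + 1)*(b + 4)*(b^3 + 6*b^2 + 11*b + 6) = (b + 1)^2*(b + 4)*(b^2 + 5*b + 6) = (b + 1)^2*(b + 2)*(b + 4)*(b + 3)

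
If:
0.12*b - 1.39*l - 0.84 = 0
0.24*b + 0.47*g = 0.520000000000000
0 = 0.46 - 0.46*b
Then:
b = 1.00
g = 0.60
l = -0.52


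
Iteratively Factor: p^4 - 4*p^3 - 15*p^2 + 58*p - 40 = (p + 4)*(p^3 - 8*p^2 + 17*p - 10) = (p - 1)*(p + 4)*(p^2 - 7*p + 10) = (p - 2)*(p - 1)*(p + 4)*(p - 5)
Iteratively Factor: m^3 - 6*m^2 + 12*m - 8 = (m - 2)*(m^2 - 4*m + 4) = (m - 2)^2*(m - 2)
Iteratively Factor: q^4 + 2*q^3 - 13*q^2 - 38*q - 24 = (q + 1)*(q^3 + q^2 - 14*q - 24) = (q - 4)*(q + 1)*(q^2 + 5*q + 6) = (q - 4)*(q + 1)*(q + 3)*(q + 2)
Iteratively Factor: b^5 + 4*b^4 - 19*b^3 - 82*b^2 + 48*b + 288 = (b - 2)*(b^4 + 6*b^3 - 7*b^2 - 96*b - 144) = (b - 4)*(b - 2)*(b^3 + 10*b^2 + 33*b + 36) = (b - 4)*(b - 2)*(b + 4)*(b^2 + 6*b + 9) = (b - 4)*(b - 2)*(b + 3)*(b + 4)*(b + 3)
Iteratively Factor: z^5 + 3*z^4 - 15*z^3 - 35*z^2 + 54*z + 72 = (z - 2)*(z^4 + 5*z^3 - 5*z^2 - 45*z - 36) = (z - 2)*(z + 1)*(z^3 + 4*z^2 - 9*z - 36) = (z - 2)*(z + 1)*(z + 4)*(z^2 - 9) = (z - 3)*(z - 2)*(z + 1)*(z + 4)*(z + 3)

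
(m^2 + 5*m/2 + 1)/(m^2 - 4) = (m + 1/2)/(m - 2)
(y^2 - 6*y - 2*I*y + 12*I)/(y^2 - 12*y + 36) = (y - 2*I)/(y - 6)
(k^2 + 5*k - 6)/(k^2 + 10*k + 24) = (k - 1)/(k + 4)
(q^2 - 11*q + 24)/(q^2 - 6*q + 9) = (q - 8)/(q - 3)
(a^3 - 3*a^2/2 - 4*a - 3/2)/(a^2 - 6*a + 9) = (2*a^2 + 3*a + 1)/(2*(a - 3))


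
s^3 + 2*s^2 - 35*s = s*(s - 5)*(s + 7)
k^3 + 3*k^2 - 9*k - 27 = (k - 3)*(k + 3)^2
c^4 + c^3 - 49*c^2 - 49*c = c*(c - 7)*(c + 1)*(c + 7)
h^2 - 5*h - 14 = (h - 7)*(h + 2)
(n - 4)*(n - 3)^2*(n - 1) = n^4 - 11*n^3 + 43*n^2 - 69*n + 36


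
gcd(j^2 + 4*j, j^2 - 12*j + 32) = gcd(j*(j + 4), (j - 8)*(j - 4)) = 1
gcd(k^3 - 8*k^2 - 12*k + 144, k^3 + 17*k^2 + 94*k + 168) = k + 4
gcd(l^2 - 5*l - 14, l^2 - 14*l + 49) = l - 7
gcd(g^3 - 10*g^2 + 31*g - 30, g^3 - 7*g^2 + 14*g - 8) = g - 2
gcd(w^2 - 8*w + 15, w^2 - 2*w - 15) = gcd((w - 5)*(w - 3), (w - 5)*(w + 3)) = w - 5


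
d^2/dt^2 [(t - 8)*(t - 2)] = 2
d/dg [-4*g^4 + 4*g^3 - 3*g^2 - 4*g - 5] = -16*g^3 + 12*g^2 - 6*g - 4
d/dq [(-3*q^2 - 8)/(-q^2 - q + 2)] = (3*q^2 - 28*q - 8)/(q^4 + 2*q^3 - 3*q^2 - 4*q + 4)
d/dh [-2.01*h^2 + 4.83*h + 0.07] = 4.83 - 4.02*h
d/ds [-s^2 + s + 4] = 1 - 2*s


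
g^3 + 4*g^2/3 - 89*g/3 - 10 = (g - 5)*(g + 1/3)*(g + 6)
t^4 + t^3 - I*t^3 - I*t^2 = t^2*(t + 1)*(t - I)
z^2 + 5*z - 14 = (z - 2)*(z + 7)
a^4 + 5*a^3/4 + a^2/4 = a^2*(a + 1/4)*(a + 1)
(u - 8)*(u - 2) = u^2 - 10*u + 16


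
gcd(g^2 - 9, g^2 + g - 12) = g - 3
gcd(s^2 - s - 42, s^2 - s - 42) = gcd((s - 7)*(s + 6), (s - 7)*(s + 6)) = s^2 - s - 42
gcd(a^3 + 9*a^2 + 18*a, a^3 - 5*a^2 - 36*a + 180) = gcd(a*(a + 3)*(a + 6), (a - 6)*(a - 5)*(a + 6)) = a + 6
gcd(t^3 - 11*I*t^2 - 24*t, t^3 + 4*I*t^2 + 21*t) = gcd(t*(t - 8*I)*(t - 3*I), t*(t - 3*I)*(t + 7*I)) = t^2 - 3*I*t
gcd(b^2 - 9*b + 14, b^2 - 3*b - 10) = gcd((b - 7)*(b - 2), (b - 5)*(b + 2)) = 1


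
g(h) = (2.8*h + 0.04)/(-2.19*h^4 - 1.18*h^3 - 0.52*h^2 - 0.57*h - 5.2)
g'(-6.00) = 0.00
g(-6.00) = 0.01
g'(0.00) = -0.54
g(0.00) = -0.01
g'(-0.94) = -0.13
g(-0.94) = 0.44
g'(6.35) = 0.00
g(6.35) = -0.00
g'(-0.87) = -0.24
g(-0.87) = 0.43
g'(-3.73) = 0.02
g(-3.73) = 0.03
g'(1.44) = 0.22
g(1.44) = -0.20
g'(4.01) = 0.01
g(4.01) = -0.02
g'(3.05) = 0.03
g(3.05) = -0.04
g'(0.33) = -0.46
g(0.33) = -0.17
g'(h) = (2.8*h + 0.04)*(8.76*h^3 + 3.54*h^2 + 1.04*h + 0.57)/(-2.19*h^4 - 1.18*h^3 - 0.52*h^2 - 0.57*h - 5.2)^2 + 2.8/(-2.19*h^4 - 1.18*h^3 - 0.52*h^2 - 0.57*h - 5.2)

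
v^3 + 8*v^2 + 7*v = v*(v + 1)*(v + 7)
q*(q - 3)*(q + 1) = q^3 - 2*q^2 - 3*q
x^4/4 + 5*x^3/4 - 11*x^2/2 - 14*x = x*(x/4 + 1/2)*(x - 4)*(x + 7)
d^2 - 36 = (d - 6)*(d + 6)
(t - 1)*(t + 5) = t^2 + 4*t - 5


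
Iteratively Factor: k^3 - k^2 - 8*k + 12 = (k + 3)*(k^2 - 4*k + 4) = (k - 2)*(k + 3)*(k - 2)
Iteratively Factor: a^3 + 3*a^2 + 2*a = (a)*(a^2 + 3*a + 2) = a*(a + 2)*(a + 1)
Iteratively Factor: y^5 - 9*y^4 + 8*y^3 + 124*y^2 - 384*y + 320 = (y + 4)*(y^4 - 13*y^3 + 60*y^2 - 116*y + 80) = (y - 4)*(y + 4)*(y^3 - 9*y^2 + 24*y - 20) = (y - 4)*(y - 2)*(y + 4)*(y^2 - 7*y + 10) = (y - 4)*(y - 2)^2*(y + 4)*(y - 5)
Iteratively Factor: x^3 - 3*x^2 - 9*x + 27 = (x - 3)*(x^2 - 9) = (x - 3)*(x + 3)*(x - 3)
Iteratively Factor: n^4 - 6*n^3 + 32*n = (n - 4)*(n^3 - 2*n^2 - 8*n) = (n - 4)*(n + 2)*(n^2 - 4*n) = (n - 4)^2*(n + 2)*(n)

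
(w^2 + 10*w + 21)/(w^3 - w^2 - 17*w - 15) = (w + 7)/(w^2 - 4*w - 5)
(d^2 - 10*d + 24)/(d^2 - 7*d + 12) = (d - 6)/(d - 3)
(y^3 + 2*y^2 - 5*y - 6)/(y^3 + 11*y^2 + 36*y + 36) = (y^2 - y - 2)/(y^2 + 8*y + 12)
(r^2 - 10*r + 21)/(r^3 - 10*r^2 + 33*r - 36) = (r - 7)/(r^2 - 7*r + 12)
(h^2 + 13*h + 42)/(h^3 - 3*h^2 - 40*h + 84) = (h + 7)/(h^2 - 9*h + 14)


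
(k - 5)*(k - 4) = k^2 - 9*k + 20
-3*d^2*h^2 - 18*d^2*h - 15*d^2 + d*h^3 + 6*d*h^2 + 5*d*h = (-3*d + h)*(h + 5)*(d*h + d)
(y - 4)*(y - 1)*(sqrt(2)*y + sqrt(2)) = sqrt(2)*y^3 - 4*sqrt(2)*y^2 - sqrt(2)*y + 4*sqrt(2)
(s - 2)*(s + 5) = s^2 + 3*s - 10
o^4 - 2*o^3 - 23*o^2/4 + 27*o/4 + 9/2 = (o - 3)*(o - 3/2)*(o + 1/2)*(o + 2)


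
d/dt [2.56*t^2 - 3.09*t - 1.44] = 5.12*t - 3.09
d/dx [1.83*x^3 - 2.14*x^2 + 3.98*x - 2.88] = 5.49*x^2 - 4.28*x + 3.98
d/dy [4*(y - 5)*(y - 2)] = 8*y - 28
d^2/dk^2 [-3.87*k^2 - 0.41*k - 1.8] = -7.74000000000000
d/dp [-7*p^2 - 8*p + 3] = -14*p - 8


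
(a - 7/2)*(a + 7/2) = a^2 - 49/4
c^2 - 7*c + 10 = (c - 5)*(c - 2)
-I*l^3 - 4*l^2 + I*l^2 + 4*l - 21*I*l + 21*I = (l - 7*I)*(l + 3*I)*(-I*l + I)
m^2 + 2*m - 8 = (m - 2)*(m + 4)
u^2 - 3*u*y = u*(u - 3*y)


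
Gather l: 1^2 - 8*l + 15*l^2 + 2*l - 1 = 15*l^2 - 6*l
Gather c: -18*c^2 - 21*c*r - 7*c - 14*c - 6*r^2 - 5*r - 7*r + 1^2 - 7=-18*c^2 + c*(-21*r - 21) - 6*r^2 - 12*r - 6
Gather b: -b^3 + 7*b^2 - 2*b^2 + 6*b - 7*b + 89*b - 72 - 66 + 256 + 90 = -b^3 + 5*b^2 + 88*b + 208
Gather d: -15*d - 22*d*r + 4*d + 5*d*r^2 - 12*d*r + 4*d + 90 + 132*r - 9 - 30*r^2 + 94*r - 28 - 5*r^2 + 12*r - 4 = d*(5*r^2 - 34*r - 7) - 35*r^2 + 238*r + 49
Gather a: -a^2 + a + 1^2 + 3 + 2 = -a^2 + a + 6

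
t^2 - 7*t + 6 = (t - 6)*(t - 1)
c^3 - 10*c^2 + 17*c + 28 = (c - 7)*(c - 4)*(c + 1)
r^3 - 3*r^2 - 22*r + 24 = (r - 6)*(r - 1)*(r + 4)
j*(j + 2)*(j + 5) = j^3 + 7*j^2 + 10*j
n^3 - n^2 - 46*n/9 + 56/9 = (n - 2)*(n - 4/3)*(n + 7/3)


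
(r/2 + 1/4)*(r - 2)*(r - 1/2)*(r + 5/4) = r^4/2 - 3*r^3/8 - 11*r^2/8 + 3*r/32 + 5/16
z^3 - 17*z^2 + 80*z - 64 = (z - 8)^2*(z - 1)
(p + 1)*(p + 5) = p^2 + 6*p + 5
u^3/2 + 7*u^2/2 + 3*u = u*(u/2 + 1/2)*(u + 6)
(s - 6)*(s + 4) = s^2 - 2*s - 24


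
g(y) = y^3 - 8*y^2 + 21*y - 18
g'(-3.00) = 96.00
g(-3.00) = -180.00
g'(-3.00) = 96.00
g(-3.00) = -180.00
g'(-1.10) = 42.23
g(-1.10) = -52.11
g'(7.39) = 66.60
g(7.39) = 103.88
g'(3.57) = 2.11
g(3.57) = 0.51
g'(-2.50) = 79.75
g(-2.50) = -136.12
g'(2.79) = -0.29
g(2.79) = 0.03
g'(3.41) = 1.32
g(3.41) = 0.24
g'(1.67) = 2.65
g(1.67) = -0.58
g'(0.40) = 15.08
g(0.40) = -10.82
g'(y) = 3*y^2 - 16*y + 21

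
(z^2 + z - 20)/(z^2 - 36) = (z^2 + z - 20)/(z^2 - 36)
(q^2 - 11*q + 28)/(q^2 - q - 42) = (q - 4)/(q + 6)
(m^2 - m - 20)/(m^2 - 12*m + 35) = (m + 4)/(m - 7)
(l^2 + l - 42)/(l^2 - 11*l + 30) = (l + 7)/(l - 5)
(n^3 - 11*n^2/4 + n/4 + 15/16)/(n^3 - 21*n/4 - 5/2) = (n - 3/4)/(n + 2)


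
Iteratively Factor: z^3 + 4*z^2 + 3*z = (z + 3)*(z^2 + z) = (z + 1)*(z + 3)*(z)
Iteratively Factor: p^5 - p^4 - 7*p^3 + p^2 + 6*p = (p + 2)*(p^4 - 3*p^3 - p^2 + 3*p) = (p - 1)*(p + 2)*(p^3 - 2*p^2 - 3*p) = (p - 1)*(p + 1)*(p + 2)*(p^2 - 3*p) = p*(p - 1)*(p + 1)*(p + 2)*(p - 3)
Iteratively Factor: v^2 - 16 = (v - 4)*(v + 4)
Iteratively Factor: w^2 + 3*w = (w + 3)*(w)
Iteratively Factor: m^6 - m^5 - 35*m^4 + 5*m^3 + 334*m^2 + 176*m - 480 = (m - 4)*(m^5 + 3*m^4 - 23*m^3 - 87*m^2 - 14*m + 120) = (m - 5)*(m - 4)*(m^4 + 8*m^3 + 17*m^2 - 2*m - 24) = (m - 5)*(m - 4)*(m - 1)*(m^3 + 9*m^2 + 26*m + 24) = (m - 5)*(m - 4)*(m - 1)*(m + 4)*(m^2 + 5*m + 6) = (m - 5)*(m - 4)*(m - 1)*(m + 3)*(m + 4)*(m + 2)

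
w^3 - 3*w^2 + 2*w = w*(w - 2)*(w - 1)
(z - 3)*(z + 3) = z^2 - 9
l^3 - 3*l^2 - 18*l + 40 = (l - 5)*(l - 2)*(l + 4)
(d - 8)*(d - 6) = d^2 - 14*d + 48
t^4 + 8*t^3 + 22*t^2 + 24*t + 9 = (t + 1)^2*(t + 3)^2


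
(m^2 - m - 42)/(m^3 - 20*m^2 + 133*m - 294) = (m + 6)/(m^2 - 13*m + 42)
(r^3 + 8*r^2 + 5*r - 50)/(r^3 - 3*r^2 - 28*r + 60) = (r + 5)/(r - 6)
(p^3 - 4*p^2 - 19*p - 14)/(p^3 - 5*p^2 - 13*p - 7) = (p + 2)/(p + 1)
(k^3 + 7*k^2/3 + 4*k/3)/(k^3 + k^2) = (k + 4/3)/k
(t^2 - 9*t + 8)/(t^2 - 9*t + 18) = (t^2 - 9*t + 8)/(t^2 - 9*t + 18)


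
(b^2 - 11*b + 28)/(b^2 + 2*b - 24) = (b - 7)/(b + 6)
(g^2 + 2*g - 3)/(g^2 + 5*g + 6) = (g - 1)/(g + 2)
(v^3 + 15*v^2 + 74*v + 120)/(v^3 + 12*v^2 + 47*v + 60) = (v + 6)/(v + 3)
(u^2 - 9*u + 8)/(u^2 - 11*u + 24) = (u - 1)/(u - 3)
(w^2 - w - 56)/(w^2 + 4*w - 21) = (w - 8)/(w - 3)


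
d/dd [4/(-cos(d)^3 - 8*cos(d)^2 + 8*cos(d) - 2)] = 4*(-3*cos(d)^2 - 16*cos(d) + 8)*sin(d)/(cos(d)^3 + 8*cos(d)^2 - 8*cos(d) + 2)^2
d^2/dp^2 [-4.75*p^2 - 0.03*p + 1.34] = -9.50000000000000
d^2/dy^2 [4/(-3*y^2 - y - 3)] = 8*(9*y^2 + 3*y - (6*y + 1)^2 + 9)/(3*y^2 + y + 3)^3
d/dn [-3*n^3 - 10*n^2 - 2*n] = -9*n^2 - 20*n - 2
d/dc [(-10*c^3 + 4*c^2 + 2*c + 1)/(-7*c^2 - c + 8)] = (70*c^4 + 20*c^3 - 230*c^2 + 78*c + 17)/(49*c^4 + 14*c^3 - 111*c^2 - 16*c + 64)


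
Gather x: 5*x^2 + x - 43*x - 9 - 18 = 5*x^2 - 42*x - 27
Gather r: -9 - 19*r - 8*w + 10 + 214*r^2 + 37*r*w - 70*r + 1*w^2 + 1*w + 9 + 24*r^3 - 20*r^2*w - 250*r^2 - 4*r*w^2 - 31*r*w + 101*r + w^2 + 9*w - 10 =24*r^3 + r^2*(-20*w - 36) + r*(-4*w^2 + 6*w + 12) + 2*w^2 + 2*w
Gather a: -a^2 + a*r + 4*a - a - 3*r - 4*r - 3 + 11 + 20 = -a^2 + a*(r + 3) - 7*r + 28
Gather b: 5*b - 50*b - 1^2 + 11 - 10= -45*b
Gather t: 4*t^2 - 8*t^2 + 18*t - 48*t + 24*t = -4*t^2 - 6*t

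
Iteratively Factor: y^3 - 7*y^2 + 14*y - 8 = (y - 2)*(y^2 - 5*y + 4) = (y - 4)*(y - 2)*(y - 1)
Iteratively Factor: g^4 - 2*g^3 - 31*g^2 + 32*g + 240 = (g - 5)*(g^3 + 3*g^2 - 16*g - 48) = (g - 5)*(g + 3)*(g^2 - 16) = (g - 5)*(g - 4)*(g + 3)*(g + 4)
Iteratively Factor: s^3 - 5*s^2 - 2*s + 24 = (s + 2)*(s^2 - 7*s + 12) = (s - 3)*(s + 2)*(s - 4)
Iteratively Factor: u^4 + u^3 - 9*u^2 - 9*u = (u - 3)*(u^3 + 4*u^2 + 3*u) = u*(u - 3)*(u^2 + 4*u + 3) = u*(u - 3)*(u + 1)*(u + 3)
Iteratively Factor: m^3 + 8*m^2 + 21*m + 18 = (m + 3)*(m^2 + 5*m + 6) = (m + 3)^2*(m + 2)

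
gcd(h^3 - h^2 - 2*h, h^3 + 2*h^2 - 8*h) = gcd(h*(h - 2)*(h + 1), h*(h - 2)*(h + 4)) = h^2 - 2*h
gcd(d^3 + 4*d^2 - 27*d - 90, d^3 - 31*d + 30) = d^2 + d - 30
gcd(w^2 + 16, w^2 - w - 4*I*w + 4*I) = w - 4*I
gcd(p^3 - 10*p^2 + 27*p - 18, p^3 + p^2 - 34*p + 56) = 1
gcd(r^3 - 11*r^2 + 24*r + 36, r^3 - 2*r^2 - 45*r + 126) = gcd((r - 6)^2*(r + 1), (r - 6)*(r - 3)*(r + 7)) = r - 6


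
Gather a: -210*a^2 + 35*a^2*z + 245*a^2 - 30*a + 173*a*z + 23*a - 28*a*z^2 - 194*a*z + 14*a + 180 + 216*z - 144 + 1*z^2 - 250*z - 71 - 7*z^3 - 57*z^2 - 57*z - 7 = a^2*(35*z + 35) + a*(-28*z^2 - 21*z + 7) - 7*z^3 - 56*z^2 - 91*z - 42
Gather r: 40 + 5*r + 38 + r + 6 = 6*r + 84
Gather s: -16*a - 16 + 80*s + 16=-16*a + 80*s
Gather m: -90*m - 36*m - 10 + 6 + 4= -126*m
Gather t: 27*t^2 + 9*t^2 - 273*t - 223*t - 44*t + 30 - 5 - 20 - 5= 36*t^2 - 540*t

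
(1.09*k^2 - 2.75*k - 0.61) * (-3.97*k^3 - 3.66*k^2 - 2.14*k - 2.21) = -4.3273*k^5 + 6.9281*k^4 + 10.1541*k^3 + 5.7087*k^2 + 7.3829*k + 1.3481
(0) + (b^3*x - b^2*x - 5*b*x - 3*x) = b^3*x - b^2*x - 5*b*x - 3*x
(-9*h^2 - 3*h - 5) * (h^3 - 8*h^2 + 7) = -9*h^5 + 69*h^4 + 19*h^3 - 23*h^2 - 21*h - 35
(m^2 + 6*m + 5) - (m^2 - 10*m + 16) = 16*m - 11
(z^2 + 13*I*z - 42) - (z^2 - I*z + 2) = 14*I*z - 44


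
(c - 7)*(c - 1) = c^2 - 8*c + 7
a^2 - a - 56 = (a - 8)*(a + 7)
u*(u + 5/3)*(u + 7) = u^3 + 26*u^2/3 + 35*u/3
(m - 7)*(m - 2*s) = m^2 - 2*m*s - 7*m + 14*s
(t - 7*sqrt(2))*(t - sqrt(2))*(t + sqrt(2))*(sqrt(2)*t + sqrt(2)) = sqrt(2)*t^4 - 14*t^3 + sqrt(2)*t^3 - 14*t^2 - 2*sqrt(2)*t^2 - 2*sqrt(2)*t + 28*t + 28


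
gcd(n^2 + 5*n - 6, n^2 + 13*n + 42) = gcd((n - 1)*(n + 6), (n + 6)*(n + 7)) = n + 6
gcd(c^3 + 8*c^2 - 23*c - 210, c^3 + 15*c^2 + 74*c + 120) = c + 6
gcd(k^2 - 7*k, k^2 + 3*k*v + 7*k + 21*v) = 1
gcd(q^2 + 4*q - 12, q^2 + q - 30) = q + 6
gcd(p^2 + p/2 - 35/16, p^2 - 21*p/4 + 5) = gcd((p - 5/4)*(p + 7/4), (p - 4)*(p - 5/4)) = p - 5/4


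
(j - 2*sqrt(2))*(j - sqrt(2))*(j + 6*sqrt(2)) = j^3 + 3*sqrt(2)*j^2 - 32*j + 24*sqrt(2)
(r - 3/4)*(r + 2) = r^2 + 5*r/4 - 3/2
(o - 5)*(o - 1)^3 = o^4 - 8*o^3 + 18*o^2 - 16*o + 5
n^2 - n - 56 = (n - 8)*(n + 7)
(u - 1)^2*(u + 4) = u^3 + 2*u^2 - 7*u + 4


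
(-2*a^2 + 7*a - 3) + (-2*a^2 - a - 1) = -4*a^2 + 6*a - 4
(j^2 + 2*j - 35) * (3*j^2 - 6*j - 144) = 3*j^4 - 261*j^2 - 78*j + 5040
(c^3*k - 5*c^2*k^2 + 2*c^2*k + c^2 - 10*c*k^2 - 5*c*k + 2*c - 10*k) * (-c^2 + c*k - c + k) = -c^5*k + 6*c^4*k^2 - 3*c^4*k - c^4 - 5*c^3*k^3 + 18*c^3*k^2 + 4*c^3*k - 3*c^3 - 15*c^2*k^3 + 7*c^2*k^2 + 18*c^2*k - 2*c^2 - 10*c*k^3 - 15*c*k^2 + 12*c*k - 10*k^2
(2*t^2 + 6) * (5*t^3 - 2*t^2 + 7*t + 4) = 10*t^5 - 4*t^4 + 44*t^3 - 4*t^2 + 42*t + 24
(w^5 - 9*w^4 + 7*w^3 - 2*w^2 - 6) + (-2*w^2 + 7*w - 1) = w^5 - 9*w^4 + 7*w^3 - 4*w^2 + 7*w - 7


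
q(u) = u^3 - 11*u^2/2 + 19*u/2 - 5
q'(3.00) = 3.50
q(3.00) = 1.00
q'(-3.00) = 69.50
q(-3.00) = -110.00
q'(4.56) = 21.72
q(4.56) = 18.77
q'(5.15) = 32.42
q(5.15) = 34.64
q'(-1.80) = 39.02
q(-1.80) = -45.75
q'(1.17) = 0.74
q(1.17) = 0.19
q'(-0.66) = 18.07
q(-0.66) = -13.95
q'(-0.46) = 15.19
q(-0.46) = -10.63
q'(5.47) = 39.09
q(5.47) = 46.07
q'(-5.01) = 139.91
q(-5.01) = -316.40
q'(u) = 3*u^2 - 11*u + 19/2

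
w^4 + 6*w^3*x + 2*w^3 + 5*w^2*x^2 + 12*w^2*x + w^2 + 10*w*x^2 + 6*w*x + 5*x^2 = (w + 1)^2*(w + x)*(w + 5*x)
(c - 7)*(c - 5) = c^2 - 12*c + 35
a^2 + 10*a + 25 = (a + 5)^2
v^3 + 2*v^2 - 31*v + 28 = (v - 4)*(v - 1)*(v + 7)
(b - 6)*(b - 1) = b^2 - 7*b + 6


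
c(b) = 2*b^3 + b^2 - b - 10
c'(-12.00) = 839.00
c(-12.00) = -3310.00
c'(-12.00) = 839.00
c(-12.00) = -3310.00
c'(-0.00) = -1.00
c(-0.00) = -10.00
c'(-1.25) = 5.88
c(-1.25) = -11.09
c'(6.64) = 276.82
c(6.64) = 612.96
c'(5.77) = 210.30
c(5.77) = 401.72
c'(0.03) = -0.93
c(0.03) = -10.03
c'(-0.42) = -0.78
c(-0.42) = -9.55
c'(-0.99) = 2.90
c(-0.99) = -9.97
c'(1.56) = 16.72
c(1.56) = -1.53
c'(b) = 6*b^2 + 2*b - 1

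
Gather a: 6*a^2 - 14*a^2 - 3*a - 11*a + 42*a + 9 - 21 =-8*a^2 + 28*a - 12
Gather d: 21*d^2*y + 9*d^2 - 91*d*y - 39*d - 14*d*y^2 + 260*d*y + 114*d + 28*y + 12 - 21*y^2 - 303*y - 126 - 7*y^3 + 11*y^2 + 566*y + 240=d^2*(21*y + 9) + d*(-14*y^2 + 169*y + 75) - 7*y^3 - 10*y^2 + 291*y + 126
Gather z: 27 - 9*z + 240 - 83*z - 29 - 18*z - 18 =220 - 110*z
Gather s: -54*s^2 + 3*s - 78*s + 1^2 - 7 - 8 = -54*s^2 - 75*s - 14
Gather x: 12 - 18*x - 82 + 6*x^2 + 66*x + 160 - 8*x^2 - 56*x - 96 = -2*x^2 - 8*x - 6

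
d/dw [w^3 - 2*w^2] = w*(3*w - 4)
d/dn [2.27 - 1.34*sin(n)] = -1.34*cos(n)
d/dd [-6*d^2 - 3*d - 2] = -12*d - 3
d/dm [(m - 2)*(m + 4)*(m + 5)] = 3*m^2 + 14*m + 2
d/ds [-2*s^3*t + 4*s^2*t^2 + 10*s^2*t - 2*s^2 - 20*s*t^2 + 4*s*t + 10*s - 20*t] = -6*s^2*t + 8*s*t^2 + 20*s*t - 4*s - 20*t^2 + 4*t + 10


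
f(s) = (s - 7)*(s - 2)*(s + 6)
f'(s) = (s - 7)*(s - 2) + (s - 7)*(s + 6) + (s - 2)*(s + 6)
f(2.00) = 0.00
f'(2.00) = -40.00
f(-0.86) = 115.55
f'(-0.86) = -32.62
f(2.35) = -13.59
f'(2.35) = -37.53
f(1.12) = 36.84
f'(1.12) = -42.96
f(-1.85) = 141.40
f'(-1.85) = -18.63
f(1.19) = 33.84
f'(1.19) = -42.89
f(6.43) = -31.39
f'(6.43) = 45.45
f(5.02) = -65.90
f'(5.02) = 5.48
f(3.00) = -36.00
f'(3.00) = -31.00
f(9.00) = 210.00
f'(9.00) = 149.00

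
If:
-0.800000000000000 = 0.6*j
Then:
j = -1.33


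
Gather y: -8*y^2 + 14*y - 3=-8*y^2 + 14*y - 3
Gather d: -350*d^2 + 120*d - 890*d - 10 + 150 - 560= -350*d^2 - 770*d - 420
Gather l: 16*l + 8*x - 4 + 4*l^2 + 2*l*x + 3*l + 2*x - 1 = 4*l^2 + l*(2*x + 19) + 10*x - 5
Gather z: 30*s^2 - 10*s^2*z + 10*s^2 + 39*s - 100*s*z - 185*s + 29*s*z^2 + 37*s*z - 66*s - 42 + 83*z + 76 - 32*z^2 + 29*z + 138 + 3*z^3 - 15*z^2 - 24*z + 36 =40*s^2 - 212*s + 3*z^3 + z^2*(29*s - 47) + z*(-10*s^2 - 63*s + 88) + 208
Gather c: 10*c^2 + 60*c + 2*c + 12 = 10*c^2 + 62*c + 12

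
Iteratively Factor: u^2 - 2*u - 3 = (u - 3)*(u + 1)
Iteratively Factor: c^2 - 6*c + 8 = (c - 4)*(c - 2)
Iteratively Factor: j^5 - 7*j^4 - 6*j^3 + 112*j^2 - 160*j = (j - 5)*(j^4 - 2*j^3 - 16*j^2 + 32*j) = j*(j - 5)*(j^3 - 2*j^2 - 16*j + 32) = j*(j - 5)*(j - 4)*(j^2 + 2*j - 8) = j*(j - 5)*(j - 4)*(j - 2)*(j + 4)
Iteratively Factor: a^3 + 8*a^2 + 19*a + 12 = (a + 4)*(a^2 + 4*a + 3) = (a + 1)*(a + 4)*(a + 3)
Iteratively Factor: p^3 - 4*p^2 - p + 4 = (p - 4)*(p^2 - 1) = (p - 4)*(p + 1)*(p - 1)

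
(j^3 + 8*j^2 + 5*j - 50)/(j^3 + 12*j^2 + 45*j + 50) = (j - 2)/(j + 2)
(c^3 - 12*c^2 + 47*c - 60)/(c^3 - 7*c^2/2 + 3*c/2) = 2*(c^2 - 9*c + 20)/(c*(2*c - 1))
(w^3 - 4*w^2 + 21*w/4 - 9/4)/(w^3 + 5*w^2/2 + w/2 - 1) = (4*w^3 - 16*w^2 + 21*w - 9)/(2*(2*w^3 + 5*w^2 + w - 2))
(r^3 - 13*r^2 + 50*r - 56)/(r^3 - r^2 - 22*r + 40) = (r - 7)/(r + 5)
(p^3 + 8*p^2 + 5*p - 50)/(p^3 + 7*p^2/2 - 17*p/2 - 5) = 2*(p + 5)/(2*p + 1)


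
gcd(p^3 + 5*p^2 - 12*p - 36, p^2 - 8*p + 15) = p - 3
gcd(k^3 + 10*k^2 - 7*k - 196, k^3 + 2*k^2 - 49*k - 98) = k + 7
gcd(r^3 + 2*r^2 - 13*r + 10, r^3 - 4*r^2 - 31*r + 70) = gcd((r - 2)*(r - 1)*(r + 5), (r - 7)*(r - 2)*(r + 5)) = r^2 + 3*r - 10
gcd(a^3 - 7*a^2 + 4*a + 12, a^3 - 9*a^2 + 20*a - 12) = a^2 - 8*a + 12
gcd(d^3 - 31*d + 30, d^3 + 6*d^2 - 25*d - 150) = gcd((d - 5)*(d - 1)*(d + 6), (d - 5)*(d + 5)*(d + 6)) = d^2 + d - 30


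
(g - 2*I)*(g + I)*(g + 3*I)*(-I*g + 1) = -I*g^4 + 3*g^3 - 3*I*g^2 + 11*g + 6*I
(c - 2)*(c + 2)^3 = c^4 + 4*c^3 - 16*c - 16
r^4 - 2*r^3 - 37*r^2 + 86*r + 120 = (r - 5)*(r - 4)*(r + 1)*(r + 6)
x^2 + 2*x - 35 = (x - 5)*(x + 7)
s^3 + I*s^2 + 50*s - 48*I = (s - 6*I)*(s - I)*(s + 8*I)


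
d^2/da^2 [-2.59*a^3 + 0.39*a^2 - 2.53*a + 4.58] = 0.78 - 15.54*a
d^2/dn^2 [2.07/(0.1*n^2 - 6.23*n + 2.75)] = (-0.0414*n^2 + 2.57922*n + 2.07*(0.2*n - 6.23)*(0.4*n - 12.46) - 1.1385)/(0.1*n^2 - 6.23*n + 2.75)^3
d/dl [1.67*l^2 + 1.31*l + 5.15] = 3.34*l + 1.31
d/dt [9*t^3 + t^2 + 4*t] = 27*t^2 + 2*t + 4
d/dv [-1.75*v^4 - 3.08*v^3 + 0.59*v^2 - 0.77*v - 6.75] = -7.0*v^3 - 9.24*v^2 + 1.18*v - 0.77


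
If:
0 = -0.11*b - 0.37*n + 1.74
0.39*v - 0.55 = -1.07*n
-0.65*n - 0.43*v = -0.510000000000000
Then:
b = 15.21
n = 0.18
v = 0.91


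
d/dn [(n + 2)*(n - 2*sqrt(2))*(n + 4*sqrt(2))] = 3*n^2 + 4*n + 4*sqrt(2)*n - 16 + 4*sqrt(2)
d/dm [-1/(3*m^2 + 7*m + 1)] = (6*m + 7)/(3*m^2 + 7*m + 1)^2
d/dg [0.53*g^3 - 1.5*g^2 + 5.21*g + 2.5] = 1.59*g^2 - 3.0*g + 5.21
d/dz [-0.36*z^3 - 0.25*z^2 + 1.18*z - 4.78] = -1.08*z^2 - 0.5*z + 1.18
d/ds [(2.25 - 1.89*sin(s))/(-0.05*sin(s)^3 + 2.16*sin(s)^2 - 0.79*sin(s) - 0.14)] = (-0.189*sin(s)^3 + 4.4199*sin(s)^2 - 9.72*sin(s) + 2.0421)*cos(s)/(0.0025*sin(s)^6 - 0.216*sin(s)^5 + 4.7446*sin(s)^4 - 3.3988*sin(s)^3 + 0.0193*sin(s)^2 + 0.2212*sin(s) + 0.0196)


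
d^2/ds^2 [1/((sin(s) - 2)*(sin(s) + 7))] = (-4*sin(s)^4 - 15*sin(s)^3 - 75*sin(s)^2 - 40*sin(s) + 78)/((sin(s) - 2)^3*(sin(s) + 7)^3)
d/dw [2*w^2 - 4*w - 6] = 4*w - 4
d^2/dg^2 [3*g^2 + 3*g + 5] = 6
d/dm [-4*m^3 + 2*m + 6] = 2 - 12*m^2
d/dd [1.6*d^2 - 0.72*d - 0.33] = 3.2*d - 0.72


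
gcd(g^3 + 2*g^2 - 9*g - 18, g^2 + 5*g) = 1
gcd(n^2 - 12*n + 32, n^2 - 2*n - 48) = n - 8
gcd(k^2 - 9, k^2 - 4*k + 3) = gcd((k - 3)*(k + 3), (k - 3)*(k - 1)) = k - 3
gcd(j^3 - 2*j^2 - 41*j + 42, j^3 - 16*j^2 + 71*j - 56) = j^2 - 8*j + 7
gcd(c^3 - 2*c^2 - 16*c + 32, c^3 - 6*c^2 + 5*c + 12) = c - 4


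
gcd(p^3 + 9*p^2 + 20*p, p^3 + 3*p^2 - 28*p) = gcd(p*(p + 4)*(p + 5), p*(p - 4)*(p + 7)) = p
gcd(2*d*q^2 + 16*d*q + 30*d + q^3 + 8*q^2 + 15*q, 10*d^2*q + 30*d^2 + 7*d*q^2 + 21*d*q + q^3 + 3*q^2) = 2*d*q + 6*d + q^2 + 3*q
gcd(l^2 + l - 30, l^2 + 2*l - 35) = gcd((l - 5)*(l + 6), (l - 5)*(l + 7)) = l - 5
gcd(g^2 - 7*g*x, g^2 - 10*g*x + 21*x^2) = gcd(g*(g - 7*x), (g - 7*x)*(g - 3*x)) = -g + 7*x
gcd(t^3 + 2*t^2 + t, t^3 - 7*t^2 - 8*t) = t^2 + t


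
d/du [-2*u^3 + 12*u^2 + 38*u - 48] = -6*u^2 + 24*u + 38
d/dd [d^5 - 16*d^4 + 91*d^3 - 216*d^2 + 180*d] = 5*d^4 - 64*d^3 + 273*d^2 - 432*d + 180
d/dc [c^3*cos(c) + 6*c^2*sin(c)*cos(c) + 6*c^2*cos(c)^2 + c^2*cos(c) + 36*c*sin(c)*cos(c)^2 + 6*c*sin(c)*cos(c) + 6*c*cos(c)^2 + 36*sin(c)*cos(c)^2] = -c^3*sin(c) - c^2*sin(c) + 3*c^2*cos(c) + 6*sqrt(2)*c^2*cos(2*c + pi/4) + 11*c*cos(c) + 12*c*cos(2*c) + 27*c*cos(3*c) + 6*c - 27*sin(c) + 9*sin(3*c) + 36*sqrt(2)*sin(c + pi/4) + 3*sqrt(2)*sin(2*c + pi/4) - 27*cos(c) + 27*cos(3*c) + 3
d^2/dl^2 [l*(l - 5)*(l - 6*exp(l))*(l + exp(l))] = -5*l^3*exp(l) - 24*l^2*exp(2*l) - 5*l^2*exp(l) + 12*l^2 + 72*l*exp(2*l) + 70*l*exp(l) - 30*l + 108*exp(2*l) + 50*exp(l)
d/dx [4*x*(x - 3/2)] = 8*x - 6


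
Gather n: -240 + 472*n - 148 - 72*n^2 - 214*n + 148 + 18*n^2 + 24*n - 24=-54*n^2 + 282*n - 264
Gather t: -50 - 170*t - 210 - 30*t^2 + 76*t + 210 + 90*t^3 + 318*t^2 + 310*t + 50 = 90*t^3 + 288*t^2 + 216*t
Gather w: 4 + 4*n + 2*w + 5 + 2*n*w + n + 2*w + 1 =5*n + w*(2*n + 4) + 10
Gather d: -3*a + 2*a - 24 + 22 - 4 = -a - 6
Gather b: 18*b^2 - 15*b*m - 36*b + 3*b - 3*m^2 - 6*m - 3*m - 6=18*b^2 + b*(-15*m - 33) - 3*m^2 - 9*m - 6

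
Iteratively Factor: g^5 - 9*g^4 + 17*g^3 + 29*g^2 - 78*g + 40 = (g + 2)*(g^4 - 11*g^3 + 39*g^2 - 49*g + 20) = (g - 4)*(g + 2)*(g^3 - 7*g^2 + 11*g - 5) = (g - 4)*(g - 1)*(g + 2)*(g^2 - 6*g + 5) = (g - 4)*(g - 1)^2*(g + 2)*(g - 5)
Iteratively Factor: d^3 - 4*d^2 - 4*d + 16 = (d - 4)*(d^2 - 4) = (d - 4)*(d + 2)*(d - 2)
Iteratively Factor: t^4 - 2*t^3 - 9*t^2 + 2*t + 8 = (t - 4)*(t^3 + 2*t^2 - t - 2) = (t - 4)*(t + 1)*(t^2 + t - 2) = (t - 4)*(t + 1)*(t + 2)*(t - 1)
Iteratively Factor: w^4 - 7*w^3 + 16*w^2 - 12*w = (w - 2)*(w^3 - 5*w^2 + 6*w) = w*(w - 2)*(w^2 - 5*w + 6) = w*(w - 3)*(w - 2)*(w - 2)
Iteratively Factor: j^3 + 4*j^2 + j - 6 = (j + 2)*(j^2 + 2*j - 3) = (j - 1)*(j + 2)*(j + 3)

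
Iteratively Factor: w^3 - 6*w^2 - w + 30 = (w - 5)*(w^2 - w - 6) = (w - 5)*(w + 2)*(w - 3)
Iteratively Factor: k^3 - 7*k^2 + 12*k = (k - 4)*(k^2 - 3*k) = k*(k - 4)*(k - 3)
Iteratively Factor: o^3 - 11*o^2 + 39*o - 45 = (o - 3)*(o^2 - 8*o + 15) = (o - 5)*(o - 3)*(o - 3)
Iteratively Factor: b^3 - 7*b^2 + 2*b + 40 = (b - 4)*(b^2 - 3*b - 10) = (b - 4)*(b + 2)*(b - 5)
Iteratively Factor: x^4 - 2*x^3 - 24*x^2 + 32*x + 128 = (x + 2)*(x^3 - 4*x^2 - 16*x + 64) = (x + 2)*(x + 4)*(x^2 - 8*x + 16) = (x - 4)*(x + 2)*(x + 4)*(x - 4)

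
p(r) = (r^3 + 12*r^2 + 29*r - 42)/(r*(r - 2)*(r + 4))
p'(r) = (3*r^2 + 24*r + 29)/(r*(r - 2)*(r + 4)) - (r^3 + 12*r^2 + 29*r - 42)/(r*(r - 2)*(r + 4)^2) - (r^3 + 12*r^2 + 29*r - 42)/(r*(r - 2)^2*(r + 4)) - (r^3 + 12*r^2 + 29*r - 42)/(r^2*(r - 2)*(r + 4)) = 2*(-5*r^4 - 37*r^3 - 14*r^2 + 84*r - 168)/(r^2*(r^4 + 4*r^3 - 12*r^2 - 32*r + 64))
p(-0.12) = -45.90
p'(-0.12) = -365.84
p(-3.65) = -5.07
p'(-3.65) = 9.62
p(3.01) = 8.51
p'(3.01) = -6.44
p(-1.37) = -5.09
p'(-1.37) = -3.14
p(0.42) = 9.42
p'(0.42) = -32.10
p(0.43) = 9.11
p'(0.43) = -30.76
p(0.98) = 0.22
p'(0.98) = -11.18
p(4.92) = 3.98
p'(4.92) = -0.90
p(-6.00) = 0.00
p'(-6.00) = 0.07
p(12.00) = 1.96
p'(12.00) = -0.09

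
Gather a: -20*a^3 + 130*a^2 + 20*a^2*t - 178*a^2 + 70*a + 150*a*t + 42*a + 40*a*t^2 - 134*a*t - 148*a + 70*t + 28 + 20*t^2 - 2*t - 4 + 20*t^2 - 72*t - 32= -20*a^3 + a^2*(20*t - 48) + a*(40*t^2 + 16*t - 36) + 40*t^2 - 4*t - 8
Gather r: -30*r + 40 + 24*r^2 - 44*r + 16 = 24*r^2 - 74*r + 56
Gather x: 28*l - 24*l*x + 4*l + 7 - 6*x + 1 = 32*l + x*(-24*l - 6) + 8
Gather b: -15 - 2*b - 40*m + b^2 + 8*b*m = b^2 + b*(8*m - 2) - 40*m - 15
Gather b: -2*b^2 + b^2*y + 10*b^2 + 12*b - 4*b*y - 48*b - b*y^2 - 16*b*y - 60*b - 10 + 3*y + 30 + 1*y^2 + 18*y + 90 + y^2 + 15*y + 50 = b^2*(y + 8) + b*(-y^2 - 20*y - 96) + 2*y^2 + 36*y + 160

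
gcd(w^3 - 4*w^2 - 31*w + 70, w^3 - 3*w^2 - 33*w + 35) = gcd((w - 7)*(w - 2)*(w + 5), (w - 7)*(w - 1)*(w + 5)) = w^2 - 2*w - 35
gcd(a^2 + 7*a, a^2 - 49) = a + 7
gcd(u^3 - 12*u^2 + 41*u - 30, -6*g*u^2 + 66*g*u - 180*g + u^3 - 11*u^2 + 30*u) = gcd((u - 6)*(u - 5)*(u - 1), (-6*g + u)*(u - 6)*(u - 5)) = u^2 - 11*u + 30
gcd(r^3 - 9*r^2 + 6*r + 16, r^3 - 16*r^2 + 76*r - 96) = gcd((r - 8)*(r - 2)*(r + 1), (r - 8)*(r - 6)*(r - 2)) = r^2 - 10*r + 16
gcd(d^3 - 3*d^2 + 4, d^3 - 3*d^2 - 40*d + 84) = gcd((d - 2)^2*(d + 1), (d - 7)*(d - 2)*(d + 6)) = d - 2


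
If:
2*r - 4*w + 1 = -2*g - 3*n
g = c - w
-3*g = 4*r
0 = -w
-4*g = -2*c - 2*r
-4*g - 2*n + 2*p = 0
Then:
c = 0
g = 0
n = -1/3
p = -1/3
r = 0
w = 0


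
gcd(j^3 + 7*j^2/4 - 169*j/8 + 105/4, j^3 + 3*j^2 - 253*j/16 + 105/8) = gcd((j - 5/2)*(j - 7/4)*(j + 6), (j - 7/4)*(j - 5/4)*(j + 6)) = j^2 + 17*j/4 - 21/2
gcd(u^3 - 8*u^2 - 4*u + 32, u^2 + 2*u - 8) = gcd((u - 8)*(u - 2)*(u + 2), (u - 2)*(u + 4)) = u - 2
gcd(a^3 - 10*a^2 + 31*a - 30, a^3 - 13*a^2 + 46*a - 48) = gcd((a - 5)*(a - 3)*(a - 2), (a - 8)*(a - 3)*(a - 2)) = a^2 - 5*a + 6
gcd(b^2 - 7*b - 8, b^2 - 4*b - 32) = b - 8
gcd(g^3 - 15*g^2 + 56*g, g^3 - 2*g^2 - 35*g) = g^2 - 7*g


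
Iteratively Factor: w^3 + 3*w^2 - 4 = (w + 2)*(w^2 + w - 2) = (w + 2)^2*(w - 1)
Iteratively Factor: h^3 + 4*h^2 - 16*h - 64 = (h - 4)*(h^2 + 8*h + 16) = (h - 4)*(h + 4)*(h + 4)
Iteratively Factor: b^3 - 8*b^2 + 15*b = (b - 5)*(b^2 - 3*b) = b*(b - 5)*(b - 3)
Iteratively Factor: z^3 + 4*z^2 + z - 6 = (z + 3)*(z^2 + z - 2) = (z - 1)*(z + 3)*(z + 2)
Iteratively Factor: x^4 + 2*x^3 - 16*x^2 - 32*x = (x)*(x^3 + 2*x^2 - 16*x - 32) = x*(x + 4)*(x^2 - 2*x - 8) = x*(x - 4)*(x + 4)*(x + 2)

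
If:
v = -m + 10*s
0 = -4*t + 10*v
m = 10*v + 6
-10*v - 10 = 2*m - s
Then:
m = -406/289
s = -62/289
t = -535/289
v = -214/289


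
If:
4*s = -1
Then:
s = -1/4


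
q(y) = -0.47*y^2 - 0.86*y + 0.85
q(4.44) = -12.23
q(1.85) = -2.35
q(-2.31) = 0.33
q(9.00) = -44.96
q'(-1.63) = 0.67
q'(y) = -0.94*y - 0.86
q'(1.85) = -2.60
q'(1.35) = -2.13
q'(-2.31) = 1.31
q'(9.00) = -9.32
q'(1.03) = -1.83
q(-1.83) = 0.85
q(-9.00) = -29.48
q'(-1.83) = 0.86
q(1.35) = -1.17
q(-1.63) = 1.00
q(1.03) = -0.53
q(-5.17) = -7.27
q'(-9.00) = 7.60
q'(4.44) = -5.03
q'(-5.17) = 4.00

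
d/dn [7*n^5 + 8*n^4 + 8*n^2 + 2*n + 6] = 35*n^4 + 32*n^3 + 16*n + 2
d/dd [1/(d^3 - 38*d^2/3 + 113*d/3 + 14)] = 3*(-9*d^2 + 76*d - 113)/(3*d^3 - 38*d^2 + 113*d + 42)^2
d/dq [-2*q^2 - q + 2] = -4*q - 1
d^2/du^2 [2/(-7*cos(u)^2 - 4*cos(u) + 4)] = 2*(196*sin(u)^4 - 226*sin(u)^2 - 89*cos(u) + 21*cos(3*u) - 58)/(-7*sin(u)^2 + 4*cos(u) + 3)^3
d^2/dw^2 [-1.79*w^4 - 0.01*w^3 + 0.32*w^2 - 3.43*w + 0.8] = -21.48*w^2 - 0.06*w + 0.64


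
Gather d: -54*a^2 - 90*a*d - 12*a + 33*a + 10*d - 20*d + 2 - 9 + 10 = -54*a^2 + 21*a + d*(-90*a - 10) + 3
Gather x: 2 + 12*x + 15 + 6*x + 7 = 18*x + 24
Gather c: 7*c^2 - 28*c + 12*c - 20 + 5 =7*c^2 - 16*c - 15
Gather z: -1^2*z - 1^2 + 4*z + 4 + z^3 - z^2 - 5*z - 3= z^3 - z^2 - 2*z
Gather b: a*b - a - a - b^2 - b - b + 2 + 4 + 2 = -2*a - b^2 + b*(a - 2) + 8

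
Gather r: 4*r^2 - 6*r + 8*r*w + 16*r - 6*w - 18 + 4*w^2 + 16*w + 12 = 4*r^2 + r*(8*w + 10) + 4*w^2 + 10*w - 6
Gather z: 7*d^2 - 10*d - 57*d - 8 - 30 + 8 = 7*d^2 - 67*d - 30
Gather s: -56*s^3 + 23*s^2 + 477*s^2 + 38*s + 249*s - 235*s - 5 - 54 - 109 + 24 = -56*s^3 + 500*s^2 + 52*s - 144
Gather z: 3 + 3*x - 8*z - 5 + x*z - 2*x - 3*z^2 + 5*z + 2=x - 3*z^2 + z*(x - 3)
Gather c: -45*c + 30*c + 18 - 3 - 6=9 - 15*c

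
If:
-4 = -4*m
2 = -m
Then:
No Solution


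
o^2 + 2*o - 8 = (o - 2)*(o + 4)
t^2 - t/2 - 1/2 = (t - 1)*(t + 1/2)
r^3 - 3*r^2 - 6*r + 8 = (r - 4)*(r - 1)*(r + 2)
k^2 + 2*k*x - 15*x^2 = (k - 3*x)*(k + 5*x)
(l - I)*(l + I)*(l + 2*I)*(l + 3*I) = l^4 + 5*I*l^3 - 5*l^2 + 5*I*l - 6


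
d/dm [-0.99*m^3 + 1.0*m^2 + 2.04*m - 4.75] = -2.97*m^2 + 2.0*m + 2.04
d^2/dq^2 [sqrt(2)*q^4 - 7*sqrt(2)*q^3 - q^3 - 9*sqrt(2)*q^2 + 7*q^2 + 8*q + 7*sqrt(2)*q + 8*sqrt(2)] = 12*sqrt(2)*q^2 - 42*sqrt(2)*q - 6*q - 18*sqrt(2) + 14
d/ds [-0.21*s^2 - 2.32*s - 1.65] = -0.42*s - 2.32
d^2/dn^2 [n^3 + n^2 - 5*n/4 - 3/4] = 6*n + 2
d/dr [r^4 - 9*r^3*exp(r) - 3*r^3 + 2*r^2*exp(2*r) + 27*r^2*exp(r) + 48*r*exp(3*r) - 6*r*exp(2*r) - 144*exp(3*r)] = -9*r^3*exp(r) + 4*r^3 + 4*r^2*exp(2*r) - 9*r^2 + 144*r*exp(3*r) - 8*r*exp(2*r) + 54*r*exp(r) - 384*exp(3*r) - 6*exp(2*r)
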